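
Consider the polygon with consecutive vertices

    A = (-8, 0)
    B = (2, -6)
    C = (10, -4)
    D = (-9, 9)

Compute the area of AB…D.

113

Apply the surveyor's formula: 2A = Σ (x_i·y_{i+1} − x_{i+1}·y_i), indices taken mod 4.
Σ = (48) + (52) + (54) + (72) = 226
Area = |Σ|/2 = 113.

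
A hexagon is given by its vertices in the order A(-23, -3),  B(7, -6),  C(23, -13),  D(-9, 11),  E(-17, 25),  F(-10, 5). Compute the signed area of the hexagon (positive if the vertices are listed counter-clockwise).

307

Apply Gauss's area formula: 2A = Σ (x_i·y_{i+1} − x_{i+1}·y_i), indices taken mod 6.
Σ = (159) + (47) + (136) + (-38) + (165) + (145) = 614
Signed area = Σ/2 = 307 (positive ⇒ counter-clockwise traversal).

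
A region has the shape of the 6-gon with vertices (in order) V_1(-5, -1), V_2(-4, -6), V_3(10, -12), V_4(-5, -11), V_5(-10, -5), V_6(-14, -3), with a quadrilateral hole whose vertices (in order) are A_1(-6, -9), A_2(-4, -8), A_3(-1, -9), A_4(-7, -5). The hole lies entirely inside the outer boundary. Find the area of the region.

73.5

Outer boundary:
Apply the shoelace (surveyor's) formula: 2A = Σ (x_i·y_{i+1} − x_{i+1}·y_i), indices taken mod 6.
Σ = (26) + (108) + (-170) + (-85) + (-40) + (-1) = -162
Area = |Σ|/2 = 81.
Hole:
Apply the shoelace formula: 2A = Σ (x_i·y_{i+1} − x_{i+1}·y_i), indices taken mod 4.
Cross-terms: 12, 28, -58, 33  ⇒  Σ = 15
Area = |Σ|/2 = 7.5.
Net area = 81 − 7.5 = 73.5.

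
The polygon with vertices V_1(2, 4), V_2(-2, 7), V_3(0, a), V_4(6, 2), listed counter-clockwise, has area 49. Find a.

The doubled signed area Σ (x_i y_{i+1} − x_{i+1} y_i) is linear in a.
With a=0 it equals 42; the coefficient of a is -8 (from the two edges through V_3).
So -8·a + 42 = 2·49 = 98 ⇒ a = -7.

-7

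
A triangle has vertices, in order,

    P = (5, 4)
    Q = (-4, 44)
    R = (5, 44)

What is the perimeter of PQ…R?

90

|PQ| = √((-9)² + (40)²) = √1681 = 41
|QR| = √((9)² + (0)²) = √81 = 9
|RP| = √((0)² + (-40)²) = √1600 = 40
Perimeter = 41 + 9 + 40 = 90.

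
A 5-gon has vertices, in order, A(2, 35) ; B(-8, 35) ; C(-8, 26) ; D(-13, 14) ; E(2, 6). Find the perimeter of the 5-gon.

78

|AB| = √((-10)² + (0)²) = √100 = 10
|BC| = √((0)² + (-9)²) = √81 = 9
|CD| = √((-5)² + (-12)²) = √169 = 13
|DE| = √((15)² + (-8)²) = √289 = 17
|EA| = √((0)² + (29)²) = √841 = 29
Perimeter = 10 + 9 + 13 + 17 + 29 = 78.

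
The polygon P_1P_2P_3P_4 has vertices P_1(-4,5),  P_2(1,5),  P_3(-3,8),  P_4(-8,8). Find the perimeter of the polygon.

20

|P_1P_2| = √((5)² + (0)²) = √25 = 5
|P_2P_3| = √((-4)² + (3)²) = √25 = 5
|P_3P_4| = √((-5)² + (0)²) = √25 = 5
|P_4P_1| = √((4)² + (-3)²) = √25 = 5
Perimeter = 5 + 5 + 5 + 5 = 20.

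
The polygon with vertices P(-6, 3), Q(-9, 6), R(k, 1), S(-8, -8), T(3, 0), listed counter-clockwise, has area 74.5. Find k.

-9

Write out the shoelace sum; only the two edges meeting at R involve k:
2·Area = [((-9)·1 − k·6) + (k·(-8) − (-8)·1)] + 24
       = -14·k + 23 = 149
⇒ k = -9.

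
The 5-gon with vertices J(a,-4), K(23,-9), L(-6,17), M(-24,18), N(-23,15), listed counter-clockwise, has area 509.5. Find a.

-6

The doubled signed area Σ (x_i y_{i+1} − x_{i+1} y_i) is linear in a.
With a=0 it equals 875; the coefficient of a is -24 (from the two edges through J).
So -24·a + 875 = 2·509.5 = 1019 ⇒ a = -6.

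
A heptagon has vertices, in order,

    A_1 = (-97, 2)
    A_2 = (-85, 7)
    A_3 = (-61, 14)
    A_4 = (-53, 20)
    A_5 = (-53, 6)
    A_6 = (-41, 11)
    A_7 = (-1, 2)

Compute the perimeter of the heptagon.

|A_1A_2| = √((12)² + (5)²) = √169 = 13
|A_2A_3| = √((24)² + (7)²) = √625 = 25
|A_3A_4| = √((8)² + (6)²) = √100 = 10
|A_4A_5| = √((0)² + (-14)²) = √196 = 14
|A_5A_6| = √((12)² + (5)²) = √169 = 13
|A_6A_7| = √((40)² + (-9)²) = √1681 = 41
|A_7A_1| = √((-96)² + (0)²) = √9216 = 96
Perimeter = 13 + 25 + 10 + 14 + 13 + 41 + 96 = 212.

212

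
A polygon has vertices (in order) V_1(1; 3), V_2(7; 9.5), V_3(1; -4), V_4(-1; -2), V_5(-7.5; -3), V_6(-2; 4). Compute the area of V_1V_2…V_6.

56.5

Apply the shoelace (surveyor's) formula: 2A = Σ (x_i·y_{i+1} − x_{i+1}·y_i), indices taken mod 6.
Σ = (-11.5) + (-37.5) + (-6) + (-12) + (-36) + (-10) = -113
Area = |Σ|/2 = 56.5.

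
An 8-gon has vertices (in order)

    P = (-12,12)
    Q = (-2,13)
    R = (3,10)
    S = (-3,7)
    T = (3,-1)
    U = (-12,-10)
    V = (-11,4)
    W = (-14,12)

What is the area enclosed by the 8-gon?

229

Apply Gauss's area formula: 2A = Σ (x_i·y_{i+1} − x_{i+1}·y_i), indices taken mod 8.
Cross-terms: -132, -59, 51, -18, -42, -158, -76, -24  ⇒  Σ = -458
Area = |Σ|/2 = 229.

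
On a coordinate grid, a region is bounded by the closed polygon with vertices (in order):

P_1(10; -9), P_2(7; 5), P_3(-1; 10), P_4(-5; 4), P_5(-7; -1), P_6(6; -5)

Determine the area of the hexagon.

Σ = (113) + (75) + (46) + (33) + (41) + (-4) = 304
Area = |Σ|/2 = 152.

152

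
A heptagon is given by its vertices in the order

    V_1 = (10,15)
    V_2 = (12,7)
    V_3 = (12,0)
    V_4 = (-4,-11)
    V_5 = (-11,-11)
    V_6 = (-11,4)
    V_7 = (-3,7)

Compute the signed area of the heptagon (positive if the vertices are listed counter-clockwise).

Apply the surveyor's formula: 2A = Σ (x_i·y_{i+1} − x_{i+1}·y_i), indices taken mod 7.
Σ = (-110) + (-84) + (-132) + (-77) + (-165) + (-65) + (-115) = -748
Signed area = Σ/2 = -374 (negative ⇒ clockwise traversal).

-374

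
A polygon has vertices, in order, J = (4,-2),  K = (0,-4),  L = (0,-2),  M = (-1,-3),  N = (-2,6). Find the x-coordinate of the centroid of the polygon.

Apply the shoelace (surveyor's) formula. First the cross-terms c_i = x_i·y_{i+1} − x_{i+1}·y_i:
  -16, 0, -2, -12, -20  ⇒  2A = -50, A = -25.
Then Σ (x_i + x_{i+1})·c_i = -66, so x̄ = -66 / (6·(-25)) = 0.44.

0.44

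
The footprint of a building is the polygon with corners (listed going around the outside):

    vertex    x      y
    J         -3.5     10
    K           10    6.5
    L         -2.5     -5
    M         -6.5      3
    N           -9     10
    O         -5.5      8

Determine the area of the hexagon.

139.25

Apply the surveyor's formula: 2A = Σ (x_i·y_{i+1} − x_{i+1}·y_i), indices taken mod 6.
Cross-terms: -122.75, -33.75, -40, -38, -17, -27  ⇒  Σ = -278.5
Area = |Σ|/2 = 139.25.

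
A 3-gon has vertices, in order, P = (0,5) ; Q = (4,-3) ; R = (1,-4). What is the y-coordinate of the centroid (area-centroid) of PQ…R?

Apply Gauss's area formula. First the cross-terms c_i = x_i·y_{i+1} − x_{i+1}·y_i:
  -20, -13, 5  ⇒  2A = -28, A = -14.
Then Σ (y_i + y_{i+1})·c_i = 56, so ȳ = 56 / (6·(-14)) = -2/3.

-2/3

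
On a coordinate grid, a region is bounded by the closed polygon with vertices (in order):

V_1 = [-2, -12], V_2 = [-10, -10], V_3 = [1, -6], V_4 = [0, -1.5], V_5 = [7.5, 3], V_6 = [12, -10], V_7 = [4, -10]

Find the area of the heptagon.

Apply Gauss's area formula: 2A = Σ (x_i·y_{i+1} − x_{i+1}·y_i), indices taken mod 7.
Σ = (-100) + (70) + (-1.5) + (11.25) + (-111) + (-80) + (-68) = -279.25
Area = |Σ|/2 = 139.625.

139.625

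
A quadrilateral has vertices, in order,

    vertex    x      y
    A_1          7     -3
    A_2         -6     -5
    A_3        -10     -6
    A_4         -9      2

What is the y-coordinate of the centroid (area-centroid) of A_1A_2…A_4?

-2.2421875

Apply Gauss's area formula. First the cross-terms c_i = x_i·y_{i+1} − x_{i+1}·y_i:
  -53, -14, -74, 13  ⇒  2A = -128, A = -64.
Then Σ (y_i + y_{i+1})·c_i = 861, so ȳ = 861 / (6·(-64)) = -2.2421875.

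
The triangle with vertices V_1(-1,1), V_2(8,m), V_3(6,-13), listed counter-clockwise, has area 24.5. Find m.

The doubled signed area Σ (x_i y_{i+1} − x_{i+1} y_i) is linear in m.
With m=0 it equals -119; the coefficient of m is -7 (from the two edges through V_2).
So -7·m + -119 = 2·24.5 = 49 ⇒ m = -24.

-24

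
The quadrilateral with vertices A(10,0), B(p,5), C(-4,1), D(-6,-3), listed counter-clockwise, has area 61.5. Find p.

Write out the shoelace sum; only the two edges meeting at B involve p:
2·Area = [(10·5 − p·0) + (p·1 − (-4)·5)] + 48
       = 1·p + 118 = 123
⇒ p = 5.

5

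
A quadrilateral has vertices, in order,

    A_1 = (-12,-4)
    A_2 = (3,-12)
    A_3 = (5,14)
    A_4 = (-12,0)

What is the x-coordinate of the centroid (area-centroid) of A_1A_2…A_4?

Apply the shoelace (surveyor's) formula. First the cross-terms c_i = x_i·y_{i+1} − x_{i+1}·y_i:
  156, 102, 168, 48  ⇒  2A = 474, A = 237.
Then Σ (x_i + x_{i+1})·c_i = -2916, so x̄ = -2916 / (6·237) = -162/79.

-162/79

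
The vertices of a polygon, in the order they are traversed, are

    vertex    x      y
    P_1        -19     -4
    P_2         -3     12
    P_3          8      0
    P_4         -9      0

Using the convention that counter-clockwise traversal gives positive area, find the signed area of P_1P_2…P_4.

Apply Gauss's area formula: 2A = Σ (x_i·y_{i+1} − x_{i+1}·y_i), indices taken mod 4.
Σ = (-240) + (-96) + (0) + (36) = -300
Signed area = Σ/2 = -150 (negative ⇒ clockwise traversal).

-150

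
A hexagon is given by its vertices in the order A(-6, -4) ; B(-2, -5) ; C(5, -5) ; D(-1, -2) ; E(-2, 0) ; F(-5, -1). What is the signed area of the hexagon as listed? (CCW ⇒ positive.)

27

Apply Gauss's area formula: 2A = Σ (x_i·y_{i+1} − x_{i+1}·y_i), indices taken mod 6.
A→B: (-6)(-5) − (-2)(-4) = 22
B→C: (-2)(-5) − (5)(-5) = 35
C→D: (5)(-2) − (-1)(-5) = -15
D→E: (-1)(0) − (-2)(-2) = -4
E→F: (-2)(-1) − (-5)(0) = 2
F→A: (-5)(-4) − (-6)(-1) = 14
Σ = 54
Signed area = Σ/2 = 27 (positive ⇒ counter-clockwise traversal).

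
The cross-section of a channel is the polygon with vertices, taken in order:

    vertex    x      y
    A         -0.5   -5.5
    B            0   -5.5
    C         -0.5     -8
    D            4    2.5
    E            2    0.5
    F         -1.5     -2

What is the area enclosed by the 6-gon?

15.875

Apply the shoelace formula: 2A = Σ (x_i·y_{i+1} − x_{i+1}·y_i), indices taken mod 6.
A→B: (-0.5)(-5.5) − (0)(-5.5) = 2.75
B→C: (0)(-8) − (-0.5)(-5.5) = -2.75
C→D: (-0.5)(2.5) − (4)(-8) = 30.75
D→E: (4)(0.5) − (2)(2.5) = -3
E→F: (2)(-2) − (-1.5)(0.5) = -3.25
F→A: (-1.5)(-5.5) − (-0.5)(-2) = 7.25
Σ = 31.75
Area = |Σ|/2 = 15.875.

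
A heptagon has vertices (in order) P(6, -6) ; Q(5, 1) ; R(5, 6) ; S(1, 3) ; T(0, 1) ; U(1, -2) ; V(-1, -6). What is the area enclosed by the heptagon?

52

Cross-terms: 36, 25, 9, 1, -1, -8, 42  ⇒  Σ = 104
Area = |Σ|/2 = 52.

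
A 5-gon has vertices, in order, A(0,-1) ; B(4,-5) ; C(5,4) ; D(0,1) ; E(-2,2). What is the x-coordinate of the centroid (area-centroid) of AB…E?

67/27

Apply the shoelace formula. First the cross-terms c_i = x_i·y_{i+1} − x_{i+1}·y_i:
  4, 41, 5, 2, 2  ⇒  2A = 54, A = 27.
Then Σ (x_i + x_{i+1})·c_i = 402, so x̄ = 402 / (6·27) = 67/27.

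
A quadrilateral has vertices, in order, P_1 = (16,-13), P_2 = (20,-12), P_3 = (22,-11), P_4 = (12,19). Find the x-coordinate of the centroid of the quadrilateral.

1686/101

Apply the surveyor's formula. First the cross-terms c_i = x_i·y_{i+1} − x_{i+1}·y_i:
  68, 44, 550, -460  ⇒  2A = 202, A = 101.
Then Σ (x_i + x_{i+1})·c_i = 10116, so x̄ = 10116 / (6·101) = 1686/101.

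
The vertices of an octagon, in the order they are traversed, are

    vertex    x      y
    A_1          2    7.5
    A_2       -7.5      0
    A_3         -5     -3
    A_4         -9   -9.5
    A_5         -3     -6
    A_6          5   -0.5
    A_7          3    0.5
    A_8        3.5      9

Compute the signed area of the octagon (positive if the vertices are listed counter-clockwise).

Apply the shoelace (surveyor's) formula: 2A = Σ (x_i·y_{i+1} − x_{i+1}·y_i), indices taken mod 8.
Σ = (56.25) + (22.5) + (20.5) + (25.5) + (31.5) + (4) + (25.25) + (8.25) = 193.75
Signed area = Σ/2 = 96.875 (positive ⇒ counter-clockwise traversal).

96.875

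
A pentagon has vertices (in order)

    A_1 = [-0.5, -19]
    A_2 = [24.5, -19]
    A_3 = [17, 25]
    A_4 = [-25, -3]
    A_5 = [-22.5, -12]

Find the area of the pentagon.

Apply the shoelace formula: 2A = Σ (x_i·y_{i+1} − x_{i+1}·y_i), indices taken mod 5.
Cross-terms: 475, 935.5, 574, 232.5, 421.5  ⇒  Σ = 2638.5
Area = |Σ|/2 = 1319.25.

1319.25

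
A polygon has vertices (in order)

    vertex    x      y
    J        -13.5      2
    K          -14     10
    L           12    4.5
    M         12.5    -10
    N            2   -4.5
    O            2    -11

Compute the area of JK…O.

330

Apply the shoelace (surveyor's) formula: 2A = Σ (x_i·y_{i+1} − x_{i+1}·y_i), indices taken mod 6.
Σ = (-107) + (-183) + (-176.25) + (-36.25) + (-13) + (-144.5) = -660
Area = |Σ|/2 = 330.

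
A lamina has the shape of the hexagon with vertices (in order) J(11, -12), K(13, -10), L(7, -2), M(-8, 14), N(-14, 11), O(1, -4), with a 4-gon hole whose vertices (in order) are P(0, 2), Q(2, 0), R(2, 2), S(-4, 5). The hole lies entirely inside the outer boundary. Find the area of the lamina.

173.5

Outer boundary:
Apply the surveyor's formula: 2A = Σ (x_i·y_{i+1} − x_{i+1}·y_i), indices taken mod 6.
J→K: (11)(-10) − (13)(-12) = 46
K→L: (13)(-2) − (7)(-10) = 44
L→M: (7)(14) − (-8)(-2) = 82
M→N: (-8)(11) − (-14)(14) = 108
N→O: (-14)(-4) − (1)(11) = 45
O→J: (1)(-12) − (11)(-4) = 32
Σ = 357
Area = |Σ|/2 = 178.5.
Hole:
Apply the surveyor's formula: 2A = Σ (x_i·y_{i+1} − x_{i+1}·y_i), indices taken mod 4.
Σ = (-4) + (4) + (18) + (-8) = 10
Area = |Σ|/2 = 5.
Net area = 178.5 − 5 = 173.5.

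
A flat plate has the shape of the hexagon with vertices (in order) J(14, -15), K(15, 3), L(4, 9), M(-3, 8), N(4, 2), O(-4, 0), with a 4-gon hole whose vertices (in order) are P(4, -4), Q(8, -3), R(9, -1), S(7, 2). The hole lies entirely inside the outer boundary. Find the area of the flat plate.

Outer boundary:
J→K: (14)(3) − (15)(-15) = 267
K→L: (15)(9) − (4)(3) = 123
L→M: (4)(8) − (-3)(9) = 59
M→N: (-3)(2) − (4)(8) = -38
N→O: (4)(0) − (-4)(2) = 8
O→J: (-4)(-15) − (14)(0) = 60
Σ = 479
Area = |Σ|/2 = 239.5.
Hole:
Apply Gauss's area formula: 2A = Σ (x_i·y_{i+1} − x_{i+1}·y_i), indices taken mod 4.
Cross-terms: 20, 19, 25, -36  ⇒  Σ = 28
Area = |Σ|/2 = 14.
Net area = 239.5 − 14 = 225.5.

225.5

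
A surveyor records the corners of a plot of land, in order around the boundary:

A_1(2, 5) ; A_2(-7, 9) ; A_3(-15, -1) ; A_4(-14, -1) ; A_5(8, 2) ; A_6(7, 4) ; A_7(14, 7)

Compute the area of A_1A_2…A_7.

121.5

Apply the shoelace formula: 2A = Σ (x_i·y_{i+1} − x_{i+1}·y_i), indices taken mod 7.
Cross-terms: 53, 142, 1, -20, 18, -7, 56  ⇒  Σ = 243
Area = |Σ|/2 = 121.5.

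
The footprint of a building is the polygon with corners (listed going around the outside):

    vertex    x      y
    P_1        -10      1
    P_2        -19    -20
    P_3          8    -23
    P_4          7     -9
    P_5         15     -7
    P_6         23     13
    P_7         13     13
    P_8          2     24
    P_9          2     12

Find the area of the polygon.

930.5

Apply Gauss's area formula: 2A = Σ (x_i·y_{i+1} − x_{i+1}·y_i), indices taken mod 9.
Σ = (219) + (597) + (89) + (86) + (356) + (130) + (286) + (-24) + (122) = 1861
Area = |Σ|/2 = 930.5.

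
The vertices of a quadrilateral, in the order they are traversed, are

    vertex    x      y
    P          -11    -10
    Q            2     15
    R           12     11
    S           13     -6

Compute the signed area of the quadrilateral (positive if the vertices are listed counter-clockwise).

Σ = (-145) + (-158) + (-215) + (-196) = -714
Signed area = Σ/2 = -357 (negative ⇒ clockwise traversal).

-357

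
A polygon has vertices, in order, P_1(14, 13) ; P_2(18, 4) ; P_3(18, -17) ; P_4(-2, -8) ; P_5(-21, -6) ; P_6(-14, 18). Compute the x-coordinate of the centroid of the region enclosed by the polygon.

Apply Gauss's area formula. First the cross-terms c_i = x_i·y_{i+1} − x_{i+1}·y_i:
  -178, -378, -178, -156, -462, -434  ⇒  2A = -1786, A = -893.
Then Σ (x_i + x_{i+1})·c_i = -2394, so x̄ = -2394 / (6·(-893)) = 21/47.

21/47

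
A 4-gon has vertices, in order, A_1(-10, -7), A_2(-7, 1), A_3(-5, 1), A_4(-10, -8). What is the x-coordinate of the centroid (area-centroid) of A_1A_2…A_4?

Apply the shoelace formula. First the cross-terms c_i = x_i·y_{i+1} − x_{i+1}·y_i:
  -59, -2, 50, -10  ⇒  2A = -21, A = -10.5.
Then Σ (x_i + x_{i+1})·c_i = 477, so x̄ = 477 / (6·(-10.5)) = -53/7.

-53/7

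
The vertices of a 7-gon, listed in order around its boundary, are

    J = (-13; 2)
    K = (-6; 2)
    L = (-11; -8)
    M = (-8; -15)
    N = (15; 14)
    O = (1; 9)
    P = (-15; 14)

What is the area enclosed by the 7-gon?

Apply the surveyor's formula: 2A = Σ (x_i·y_{i+1} − x_{i+1}·y_i), indices taken mod 7.
Σ = (-14) + (70) + (101) + (113) + (121) + (149) + (152) = 692
Area = |Σ|/2 = 346.

346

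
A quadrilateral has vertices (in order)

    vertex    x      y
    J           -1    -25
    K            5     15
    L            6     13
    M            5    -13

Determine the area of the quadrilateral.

98

Apply the shoelace formula: 2A = Σ (x_i·y_{i+1} − x_{i+1}·y_i), indices taken mod 4.
Σ = (110) + (-25) + (-143) + (-138) = -196
Area = |Σ|/2 = 98.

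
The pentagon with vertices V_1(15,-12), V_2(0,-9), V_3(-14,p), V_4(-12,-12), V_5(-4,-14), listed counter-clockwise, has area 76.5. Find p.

-11

Write out the shoelace sum; only the two edges meeting at V_3 involve p:
2·Area = [(0·p − (-14)·(-9)) + ((-14)·(-12) − (-12)·p)] + 243
       = 12·p + 285 = 153
⇒ p = -11.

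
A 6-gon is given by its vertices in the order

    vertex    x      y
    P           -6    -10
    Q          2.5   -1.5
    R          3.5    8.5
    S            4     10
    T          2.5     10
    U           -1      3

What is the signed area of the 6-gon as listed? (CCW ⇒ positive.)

61

P→Q: (-6)(-1.5) − (2.5)(-10) = 34
Q→R: (2.5)(8.5) − (3.5)(-1.5) = 26.5
R→S: (3.5)(10) − (4)(8.5) = 1
S→T: (4)(10) − (2.5)(10) = 15
T→U: (2.5)(3) − (-1)(10) = 17.5
U→P: (-1)(-10) − (-6)(3) = 28
Σ = 122
Signed area = Σ/2 = 61 (positive ⇒ counter-clockwise traversal).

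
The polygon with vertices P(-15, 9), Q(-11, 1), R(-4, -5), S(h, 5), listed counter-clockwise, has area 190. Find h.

13

The doubled signed area Σ (x_i y_{i+1} − x_{i+1} y_i) is linear in h.
With h=0 it equals 198; the coefficient of h is 14 (from the two edges through S).
So 14·h + 198 = 2·190 = 380 ⇒ h = 13.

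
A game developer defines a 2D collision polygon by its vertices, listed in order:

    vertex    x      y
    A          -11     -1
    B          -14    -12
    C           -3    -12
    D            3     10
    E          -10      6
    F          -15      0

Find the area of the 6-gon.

239.5

Cross-terms: 118, 132, 6, 118, 90, 15  ⇒  Σ = 479
Area = |Σ|/2 = 239.5.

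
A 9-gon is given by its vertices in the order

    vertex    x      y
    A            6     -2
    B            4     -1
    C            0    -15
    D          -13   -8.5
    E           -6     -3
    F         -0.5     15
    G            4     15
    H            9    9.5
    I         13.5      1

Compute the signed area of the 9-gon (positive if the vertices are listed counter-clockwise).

-336.625

Σ = (2) + (-60) + (-195) + (-12) + (-91.5) + (-67.5) + (-97) + (-119.25) + (-33) = -673.25
Signed area = Σ/2 = -336.625 (negative ⇒ clockwise traversal).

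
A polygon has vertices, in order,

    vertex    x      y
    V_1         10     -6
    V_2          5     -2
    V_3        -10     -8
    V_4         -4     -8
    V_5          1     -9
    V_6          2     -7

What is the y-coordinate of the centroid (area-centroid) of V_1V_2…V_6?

-214/37

Apply the surveyor's formula. First the cross-terms c_i = x_i·y_{i+1} − x_{i+1}·y_i:
  10, -60, 48, 44, 11, 58  ⇒  2A = 111, A = 55.5.
Then Σ (y_i + y_{i+1})·c_i = -1926, so ȳ = -1926 / (6·55.5) = -214/37.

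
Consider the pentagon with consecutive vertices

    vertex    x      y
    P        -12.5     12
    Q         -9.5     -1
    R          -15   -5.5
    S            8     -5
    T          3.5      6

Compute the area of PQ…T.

232.625

Apply the shoelace (surveyor's) formula: 2A = Σ (x_i·y_{i+1} − x_{i+1}·y_i), indices taken mod 5.
P→Q: (-12.5)(-1) − (-9.5)(12) = 126.5
Q→R: (-9.5)(-5.5) − (-15)(-1) = 37.25
R→S: (-15)(-5) − (8)(-5.5) = 119
S→T: (8)(6) − (3.5)(-5) = 65.5
T→P: (3.5)(12) − (-12.5)(6) = 117
Σ = 465.25
Area = |Σ|/2 = 232.625.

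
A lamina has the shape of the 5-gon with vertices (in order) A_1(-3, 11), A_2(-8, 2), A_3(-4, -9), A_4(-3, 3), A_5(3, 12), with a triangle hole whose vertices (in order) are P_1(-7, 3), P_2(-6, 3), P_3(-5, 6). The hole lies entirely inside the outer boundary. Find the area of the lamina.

Outer boundary:
Apply the shoelace (surveyor's) formula: 2A = Σ (x_i·y_{i+1} − x_{i+1}·y_i), indices taken mod 5.
A_1→A_2: (-3)(2) − (-8)(11) = 82
A_2→A_3: (-8)(-9) − (-4)(2) = 80
A_3→A_4: (-4)(3) − (-3)(-9) = -39
A_4→A_5: (-3)(12) − (3)(3) = -45
A_5→A_1: (3)(11) − (-3)(12) = 69
Σ = 147
Area = |Σ|/2 = 73.5.
Hole:
Apply the shoelace formula: 2A = Σ (x_i·y_{i+1} − x_{i+1}·y_i), indices taken mod 3.
Σ = (-3) + (-21) + (27) = 3
Area = |Σ|/2 = 1.5.
Net area = 73.5 − 1.5 = 72.

72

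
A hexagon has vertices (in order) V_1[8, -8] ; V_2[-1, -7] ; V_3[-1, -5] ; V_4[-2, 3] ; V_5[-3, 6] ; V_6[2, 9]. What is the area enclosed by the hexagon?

104.5

V_1→V_2: (8)(-7) − (-1)(-8) = -64
V_2→V_3: (-1)(-5) − (-1)(-7) = -2
V_3→V_4: (-1)(3) − (-2)(-5) = -13
V_4→V_5: (-2)(6) − (-3)(3) = -3
V_5→V_6: (-3)(9) − (2)(6) = -39
V_6→V_1: (2)(-8) − (8)(9) = -88
Σ = -209
Area = |Σ|/2 = 104.5.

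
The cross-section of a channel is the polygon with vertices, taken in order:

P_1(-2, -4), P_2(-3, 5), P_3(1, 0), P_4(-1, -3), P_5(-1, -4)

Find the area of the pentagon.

P_1→P_2: (-2)(5) − (-3)(-4) = -22
P_2→P_3: (-3)(0) − (1)(5) = -5
P_3→P_4: (1)(-3) − (-1)(0) = -3
P_4→P_5: (-1)(-4) − (-1)(-3) = 1
P_5→P_1: (-1)(-4) − (-2)(-4) = -4
Σ = -33
Area = |Σ|/2 = 16.5.

16.5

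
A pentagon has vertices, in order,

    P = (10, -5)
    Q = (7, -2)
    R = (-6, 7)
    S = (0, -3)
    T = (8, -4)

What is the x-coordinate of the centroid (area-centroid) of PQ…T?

Apply Gauss's area formula. First the cross-terms c_i = x_i·y_{i+1} − x_{i+1}·y_i:
  15, 37, 18, 24, 0  ⇒  2A = 94, A = 47.
Then Σ (x_i + x_{i+1})·c_i = 376, so x̄ = 376 / (6·47) = 4/3.

4/3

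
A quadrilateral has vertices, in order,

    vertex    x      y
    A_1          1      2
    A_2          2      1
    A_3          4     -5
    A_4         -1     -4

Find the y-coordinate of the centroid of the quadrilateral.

Apply Gauss's area formula. First the cross-terms c_i = x_i·y_{i+1} − x_{i+1}·y_i:
  -3, -14, -21, 2  ⇒  2A = -36, A = -18.
Then Σ (y_i + y_{i+1})·c_i = 232, so ȳ = 232 / (6·(-18)) = -58/27.

-58/27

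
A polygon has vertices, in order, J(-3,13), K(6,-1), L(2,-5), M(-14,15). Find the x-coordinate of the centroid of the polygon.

Apply the shoelace (surveyor's) formula. First the cross-terms c_i = x_i·y_{i+1} − x_{i+1}·y_i:
  -75, -28, -40, -137  ⇒  2A = -280, A = -140.
Then Σ (x_i + x_{i+1})·c_i = 2360, so x̄ = 2360 / (6·(-140)) = -59/21.

-59/21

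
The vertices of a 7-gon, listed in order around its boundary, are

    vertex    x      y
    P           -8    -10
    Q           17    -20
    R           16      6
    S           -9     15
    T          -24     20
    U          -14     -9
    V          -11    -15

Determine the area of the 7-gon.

911.5

Apply the shoelace formula: 2A = Σ (x_i·y_{i+1} − x_{i+1}·y_i), indices taken mod 7.
Cross-terms: 330, 422, 294, 180, 496, 111, -10  ⇒  Σ = 1823
Area = |Σ|/2 = 911.5.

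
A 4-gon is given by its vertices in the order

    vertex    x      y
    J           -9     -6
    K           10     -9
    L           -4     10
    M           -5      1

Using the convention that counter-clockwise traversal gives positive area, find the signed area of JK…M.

Apply Gauss's area formula: 2A = Σ (x_i·y_{i+1} − x_{i+1}·y_i), indices taken mod 4.
Cross-terms: 141, 64, 46, 39  ⇒  Σ = 290
Signed area = Σ/2 = 145 (positive ⇒ counter-clockwise traversal).

145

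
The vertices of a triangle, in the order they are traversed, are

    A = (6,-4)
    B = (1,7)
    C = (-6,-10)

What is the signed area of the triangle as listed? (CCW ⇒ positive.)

Σ = (46) + (32) + (84) = 162
Signed area = Σ/2 = 81 (positive ⇒ counter-clockwise traversal).

81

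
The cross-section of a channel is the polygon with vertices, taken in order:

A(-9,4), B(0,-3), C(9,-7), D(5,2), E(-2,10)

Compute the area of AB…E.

Apply the surveyor's formula: 2A = Σ (x_i·y_{i+1} − x_{i+1}·y_i), indices taken mod 5.
Σ = (27) + (27) + (53) + (54) + (82) = 243
Area = |Σ|/2 = 121.5.

121.5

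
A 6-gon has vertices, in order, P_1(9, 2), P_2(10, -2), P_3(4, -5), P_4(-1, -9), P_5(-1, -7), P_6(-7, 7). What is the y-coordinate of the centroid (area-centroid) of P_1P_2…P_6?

Apply Gauss's area formula. First the cross-terms c_i = x_i·y_{i+1} − x_{i+1}·y_i:
  -38, -42, -41, -2, -56, -77  ⇒  2A = -256, A = -128.
Then Σ (y_i + y_{i+1})·c_i = 207, so ȳ = 207 / (6·(-128)) = -0.26953125.

-0.26953125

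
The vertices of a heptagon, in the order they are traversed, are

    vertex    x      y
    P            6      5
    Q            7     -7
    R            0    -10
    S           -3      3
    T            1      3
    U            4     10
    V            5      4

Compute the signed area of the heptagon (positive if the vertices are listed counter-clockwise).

P→Q: (6)(-7) − (7)(5) = -77
Q→R: (7)(-10) − (0)(-7) = -70
R→S: (0)(3) − (-3)(-10) = -30
S→T: (-3)(3) − (1)(3) = -12
T→U: (1)(10) − (4)(3) = -2
U→V: (4)(4) − (5)(10) = -34
V→P: (5)(5) − (6)(4) = 1
Σ = -224
Signed area = Σ/2 = -112 (negative ⇒ clockwise traversal).

-112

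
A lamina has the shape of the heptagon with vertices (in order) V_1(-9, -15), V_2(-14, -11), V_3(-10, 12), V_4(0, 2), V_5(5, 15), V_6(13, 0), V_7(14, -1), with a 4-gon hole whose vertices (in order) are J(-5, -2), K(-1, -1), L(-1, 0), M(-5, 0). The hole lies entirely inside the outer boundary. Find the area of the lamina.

417

Outer boundary:
V_1→V_2: (-9)(-11) − (-14)(-15) = -111
V_2→V_3: (-14)(12) − (-10)(-11) = -278
V_3→V_4: (-10)(2) − (0)(12) = -20
V_4→V_5: (0)(15) − (5)(2) = -10
V_5→V_6: (5)(0) − (13)(15) = -195
V_6→V_7: (13)(-1) − (14)(0) = -13
V_7→V_1: (14)(-15) − (-9)(-1) = -219
Σ = -846
Area = |Σ|/2 = 423.
Hole:
J→K: (-5)(-1) − (-1)(-2) = 3
K→L: (-1)(0) − (-1)(-1) = -1
L→M: (-1)(0) − (-5)(0) = 0
M→J: (-5)(-2) − (-5)(0) = 10
Σ = 12
Area = |Σ|/2 = 6.
Net area = 423 − 6 = 417.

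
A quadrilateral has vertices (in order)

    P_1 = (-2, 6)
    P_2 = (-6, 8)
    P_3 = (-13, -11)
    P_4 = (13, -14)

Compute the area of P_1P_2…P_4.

282.5

Apply the shoelace formula: 2A = Σ (x_i·y_{i+1} − x_{i+1}·y_i), indices taken mod 4.
Σ = (20) + (170) + (325) + (50) = 565
Area = |Σ|/2 = 282.5.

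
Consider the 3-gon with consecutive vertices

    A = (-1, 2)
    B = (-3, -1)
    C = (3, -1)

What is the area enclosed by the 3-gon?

9

Σ = (7) + (6) + (5) = 18
Area = |Σ|/2 = 9.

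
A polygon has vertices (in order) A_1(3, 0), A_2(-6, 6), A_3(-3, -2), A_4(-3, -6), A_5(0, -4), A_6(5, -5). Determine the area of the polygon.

53.5

Apply the shoelace (surveyor's) formula: 2A = Σ (x_i·y_{i+1} − x_{i+1}·y_i), indices taken mod 6.
A_1→A_2: (3)(6) − (-6)(0) = 18
A_2→A_3: (-6)(-2) − (-3)(6) = 30
A_3→A_4: (-3)(-6) − (-3)(-2) = 12
A_4→A_5: (-3)(-4) − (0)(-6) = 12
A_5→A_6: (0)(-5) − (5)(-4) = 20
A_6→A_1: (5)(0) − (3)(-5) = 15
Σ = 107
Area = |Σ|/2 = 53.5.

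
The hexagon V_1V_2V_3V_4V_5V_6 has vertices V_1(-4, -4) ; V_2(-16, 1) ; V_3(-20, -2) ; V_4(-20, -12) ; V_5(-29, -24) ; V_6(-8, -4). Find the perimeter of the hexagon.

76

|V_1V_2| = √((-12)² + (5)²) = √169 = 13
|V_2V_3| = √((-4)² + (-3)²) = √25 = 5
|V_3V_4| = √((0)² + (-10)²) = √100 = 10
|V_4V_5| = √((-9)² + (-12)²) = √225 = 15
|V_5V_6| = √((21)² + (20)²) = √841 = 29
|V_6V_1| = √((4)² + (0)²) = √16 = 4
Perimeter = 13 + 5 + 10 + 15 + 29 + 4 = 76.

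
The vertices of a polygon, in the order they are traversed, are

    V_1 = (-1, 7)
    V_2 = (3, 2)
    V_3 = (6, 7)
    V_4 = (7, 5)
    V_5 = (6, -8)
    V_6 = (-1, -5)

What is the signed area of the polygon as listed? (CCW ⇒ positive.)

-84.5

Apply Gauss's area formula: 2A = Σ (x_i·y_{i+1} − x_{i+1}·y_i), indices taken mod 6.
Σ = (-23) + (9) + (-19) + (-86) + (-38) + (-12) = -169
Signed area = Σ/2 = -84.5 (negative ⇒ clockwise traversal).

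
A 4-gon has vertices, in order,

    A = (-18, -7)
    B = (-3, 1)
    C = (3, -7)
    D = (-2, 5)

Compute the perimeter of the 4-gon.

60

|AB| = √((15)² + (8)²) = √289 = 17
|BC| = √((6)² + (-8)²) = √100 = 10
|CD| = √((-5)² + (12)²) = √169 = 13
|DA| = √((-16)² + (-12)²) = √400 = 20
Perimeter = 17 + 10 + 13 + 20 = 60.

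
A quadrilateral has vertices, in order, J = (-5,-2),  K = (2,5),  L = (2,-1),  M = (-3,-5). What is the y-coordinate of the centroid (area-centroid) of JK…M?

-20/39

Apply the shoelace (surveyor's) formula. First the cross-terms c_i = x_i·y_{i+1} − x_{i+1}·y_i:
  -21, -12, -13, -19  ⇒  2A = -65, A = -32.5.
Then Σ (y_i + y_{i+1})·c_i = 100, so ȳ = 100 / (6·(-32.5)) = -20/39.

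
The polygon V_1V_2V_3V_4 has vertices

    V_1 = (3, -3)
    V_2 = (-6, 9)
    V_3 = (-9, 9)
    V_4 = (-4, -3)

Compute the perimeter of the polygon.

38

|V_1V_2| = √((-9)² + (12)²) = √225 = 15
|V_2V_3| = √((-3)² + (0)²) = √9 = 3
|V_3V_4| = √((5)² + (-12)²) = √169 = 13
|V_4V_1| = √((7)² + (0)²) = √49 = 7
Perimeter = 15 + 3 + 13 + 7 = 38.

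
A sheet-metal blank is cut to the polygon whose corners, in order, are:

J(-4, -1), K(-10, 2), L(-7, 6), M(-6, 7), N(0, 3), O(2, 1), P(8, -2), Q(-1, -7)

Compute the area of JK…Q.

99

Apply the shoelace (surveyor's) formula: 2A = Σ (x_i·y_{i+1} − x_{i+1}·y_i), indices taken mod 8.
J→K: (-4)(2) − (-10)(-1) = -18
K→L: (-10)(6) − (-7)(2) = -46
L→M: (-7)(7) − (-6)(6) = -13
M→N: (-6)(3) − (0)(7) = -18
N→O: (0)(1) − (2)(3) = -6
O→P: (2)(-2) − (8)(1) = -12
P→Q: (8)(-7) − (-1)(-2) = -58
Q→J: (-1)(-1) − (-4)(-7) = -27
Σ = -198
Area = |Σ|/2 = 99.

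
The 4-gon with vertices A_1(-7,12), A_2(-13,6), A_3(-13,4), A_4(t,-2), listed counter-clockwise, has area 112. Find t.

9

The doubled signed area Σ (x_i y_{i+1} − x_{i+1} y_i) is linear in t.
With t=0 it equals 152; the coefficient of t is 8 (from the two edges through A_4).
So 8·t + 152 = 2·112 = 224 ⇒ t = 9.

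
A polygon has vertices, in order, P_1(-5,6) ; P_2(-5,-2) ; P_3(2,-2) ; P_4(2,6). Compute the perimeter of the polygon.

30

|P_1P_2| = √((0)² + (-8)²) = √64 = 8
|P_2P_3| = √((7)² + (0)²) = √49 = 7
|P_3P_4| = √((0)² + (8)²) = √64 = 8
|P_4P_1| = √((-7)² + (0)²) = √49 = 7
Perimeter = 8 + 7 + 8 + 7 = 30.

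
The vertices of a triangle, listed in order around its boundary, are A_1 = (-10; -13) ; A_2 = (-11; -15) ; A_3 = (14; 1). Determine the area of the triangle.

17

Apply the surveyor's formula: 2A = Σ (x_i·y_{i+1} − x_{i+1}·y_i), indices taken mod 3.
Σ = (7) + (199) + (-172) = 34
Area = |Σ|/2 = 17.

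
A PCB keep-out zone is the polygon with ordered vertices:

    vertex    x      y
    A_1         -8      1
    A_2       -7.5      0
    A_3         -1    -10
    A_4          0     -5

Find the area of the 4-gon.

23.75

Apply the shoelace formula: 2A = Σ (x_i·y_{i+1} − x_{i+1}·y_i), indices taken mod 4.
Σ = (7.5) + (75) + (5) + (-40) = 47.5
Area = |Σ|/2 = 23.75.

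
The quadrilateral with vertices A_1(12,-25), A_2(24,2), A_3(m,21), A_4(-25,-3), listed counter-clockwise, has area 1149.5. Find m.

3

Write out the shoelace sum; only the two edges meeting at A_3 involve m:
2·Area = [(24·21 − m·2) + (m·(-3) − (-25)·21)] + 1285
       = -5·m + 2314 = 2299
⇒ m = 3.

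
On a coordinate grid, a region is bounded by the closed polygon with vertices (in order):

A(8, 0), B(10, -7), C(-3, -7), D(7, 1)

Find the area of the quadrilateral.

54.5

Σ = (-56) + (-91) + (46) + (-8) = -109
Area = |Σ|/2 = 54.5.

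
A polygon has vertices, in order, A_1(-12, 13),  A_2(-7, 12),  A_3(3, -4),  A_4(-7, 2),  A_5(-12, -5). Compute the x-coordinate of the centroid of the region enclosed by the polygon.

Apply the shoelace formula. First the cross-terms c_i = x_i·y_{i+1} − x_{i+1}·y_i:
  -53, -8, -22, 59, -216  ⇒  2A = -240, A = -120.
Then Σ (x_i + x_{i+1})·c_i = 5190, so x̄ = 5190 / (6·(-120)) = -173/24.

-173/24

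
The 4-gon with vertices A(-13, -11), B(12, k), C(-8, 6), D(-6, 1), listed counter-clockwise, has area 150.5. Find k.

2

The doubled signed area Σ (x_i y_{i+1} − x_{i+1} y_i) is linear in k.
With k=0 it equals 311; the coefficient of k is -5 (from the two edges through B).
So -5·k + 311 = 2·150.5 = 301 ⇒ k = 2.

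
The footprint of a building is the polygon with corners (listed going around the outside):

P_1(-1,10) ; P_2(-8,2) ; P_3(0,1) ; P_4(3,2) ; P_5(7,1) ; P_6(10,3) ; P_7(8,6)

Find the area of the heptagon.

94.5

Cross-terms: 78, -8, -3, -11, 11, 36, 86  ⇒  Σ = 189
Area = |Σ|/2 = 94.5.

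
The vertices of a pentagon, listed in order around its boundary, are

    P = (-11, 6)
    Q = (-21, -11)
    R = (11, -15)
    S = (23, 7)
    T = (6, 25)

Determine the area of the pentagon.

Apply the shoelace (surveyor's) formula: 2A = Σ (x_i·y_{i+1} − x_{i+1}·y_i), indices taken mod 5.
Σ = (247) + (436) + (422) + (533) + (311) = 1949
Area = |Σ|/2 = 974.5.

974.5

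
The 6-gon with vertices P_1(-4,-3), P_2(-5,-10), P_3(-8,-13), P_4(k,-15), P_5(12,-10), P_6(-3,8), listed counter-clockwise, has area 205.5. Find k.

Write out the shoelace sum; only the two edges meeting at P_4 involve k:
2·Area = [((-8)·(-15) − k·(-13)) + (k·(-10) − 12·(-15))] + 117
       = 3·k + 417 = 411
⇒ k = -2.

-2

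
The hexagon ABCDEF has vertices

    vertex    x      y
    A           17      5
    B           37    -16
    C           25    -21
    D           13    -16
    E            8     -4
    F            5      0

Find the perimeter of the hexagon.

86

|AB| = √((20)² + (-21)²) = √841 = 29
|BC| = √((-12)² + (-5)²) = √169 = 13
|CD| = √((-12)² + (5)²) = √169 = 13
|DE| = √((-5)² + (12)²) = √169 = 13
|EF| = √((-3)² + (4)²) = √25 = 5
|FA| = √((12)² + (5)²) = √169 = 13
Perimeter = 29 + 13 + 13 + 13 + 5 + 13 = 86.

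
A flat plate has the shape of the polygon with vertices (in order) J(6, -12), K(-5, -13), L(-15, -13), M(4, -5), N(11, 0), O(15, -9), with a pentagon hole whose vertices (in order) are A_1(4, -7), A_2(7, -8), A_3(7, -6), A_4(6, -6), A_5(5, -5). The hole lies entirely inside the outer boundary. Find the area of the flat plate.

Outer boundary:
Apply the shoelace formula: 2A = Σ (x_i·y_{i+1} − x_{i+1}·y_i), indices taken mod 6.
Cross-terms: -138, -130, 127, 55, -99, -126  ⇒  Σ = -311
Area = |Σ|/2 = 155.5.
Hole:
Apply the shoelace formula: 2A = Σ (x_i·y_{i+1} − x_{i+1}·y_i), indices taken mod 5.
A_1→A_2: (4)(-8) − (7)(-7) = 17
A_2→A_3: (7)(-6) − (7)(-8) = 14
A_3→A_4: (7)(-6) − (6)(-6) = -6
A_4→A_5: (6)(-5) − (5)(-6) = 0
A_5→A_1: (5)(-7) − (4)(-5) = -15
Σ = 10
Area = |Σ|/2 = 5.
Net area = 155.5 − 5 = 150.5.

150.5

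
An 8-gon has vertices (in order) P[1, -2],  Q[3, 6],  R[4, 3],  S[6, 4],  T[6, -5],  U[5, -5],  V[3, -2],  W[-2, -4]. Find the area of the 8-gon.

33.5

Cross-terms: 12, -15, -2, -54, -5, 5, -16, 8  ⇒  Σ = -67
Area = |Σ|/2 = 33.5.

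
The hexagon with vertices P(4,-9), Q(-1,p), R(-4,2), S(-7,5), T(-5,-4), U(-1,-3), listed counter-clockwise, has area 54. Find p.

5

The doubled signed area Σ (x_i y_{i+1} − x_{i+1} y_i) is linear in p.
With p=0 it equals 68; the coefficient of p is 8 (from the two edges through Q).
So 8·p + 68 = 2·54 = 108 ⇒ p = 5.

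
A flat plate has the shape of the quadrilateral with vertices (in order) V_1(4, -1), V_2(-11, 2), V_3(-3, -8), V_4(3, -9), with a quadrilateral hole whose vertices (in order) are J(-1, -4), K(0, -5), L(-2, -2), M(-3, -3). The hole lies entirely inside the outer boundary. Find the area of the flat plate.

Outer boundary:
Apply the shoelace (surveyor's) formula: 2A = Σ (x_i·y_{i+1} − x_{i+1}·y_i), indices taken mod 4.
Cross-terms: -3, 94, 51, 33  ⇒  Σ = 175
Area = |Σ|/2 = 87.5.
Hole:
Apply the shoelace formula: 2A = Σ (x_i·y_{i+1} − x_{i+1}·y_i), indices taken mod 4.
Cross-terms: 5, -10, 0, 9  ⇒  Σ = 4
Area = |Σ|/2 = 2.
Net area = 87.5 − 2 = 85.5.

85.5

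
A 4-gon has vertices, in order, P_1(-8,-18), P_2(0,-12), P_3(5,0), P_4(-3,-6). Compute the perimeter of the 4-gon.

|P_1P_2| = √((8)² + (6)²) = √100 = 10
|P_2P_3| = √((5)² + (12)²) = √169 = 13
|P_3P_4| = √((-8)² + (-6)²) = √100 = 10
|P_4P_1| = √((-5)² + (-12)²) = √169 = 13
Perimeter = 10 + 13 + 10 + 13 = 46.

46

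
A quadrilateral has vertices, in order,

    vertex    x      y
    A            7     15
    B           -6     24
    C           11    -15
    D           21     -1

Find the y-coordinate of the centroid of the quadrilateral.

Apply the shoelace formula. First the cross-terms c_i = x_i·y_{i+1} − x_{i+1}·y_i:
  258, -174, 304, 322  ⇒  2A = 710, A = 355.
Then Σ (y_i + y_{i+1})·c_i = 8140, so ȳ = 8140 / (6·355) = 814/213.

814/213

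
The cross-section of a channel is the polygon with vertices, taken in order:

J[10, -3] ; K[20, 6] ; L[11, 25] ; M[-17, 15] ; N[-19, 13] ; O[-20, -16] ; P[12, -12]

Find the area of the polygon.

Apply Gauss's area formula: 2A = Σ (x_i·y_{i+1} − x_{i+1}·y_i), indices taken mod 7.
J→K: (10)(6) − (20)(-3) = 120
K→L: (20)(25) − (11)(6) = 434
L→M: (11)(15) − (-17)(25) = 590
M→N: (-17)(13) − (-19)(15) = 64
N→O: (-19)(-16) − (-20)(13) = 564
O→P: (-20)(-12) − (12)(-16) = 432
P→J: (12)(-3) − (10)(-12) = 84
Σ = 2288
Area = |Σ|/2 = 1144.

1144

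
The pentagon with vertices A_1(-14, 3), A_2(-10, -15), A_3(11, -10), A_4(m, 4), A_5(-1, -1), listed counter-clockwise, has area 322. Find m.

12

The doubled signed area Σ (x_i y_{i+1} − x_{i+1} y_i) is linear in m.
With m=0 it equals 536; the coefficient of m is 9 (from the two edges through A_4).
So 9·m + 536 = 2·322 = 644 ⇒ m = 12.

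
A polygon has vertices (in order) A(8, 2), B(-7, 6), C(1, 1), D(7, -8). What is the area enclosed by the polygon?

56

Σ = (62) + (-13) + (-15) + (78) = 112
Area = |Σ|/2 = 56.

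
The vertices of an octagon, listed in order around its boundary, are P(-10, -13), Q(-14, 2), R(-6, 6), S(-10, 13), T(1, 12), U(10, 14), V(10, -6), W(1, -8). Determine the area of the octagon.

449

Σ = (-202) + (-72) + (-18) + (-133) + (-106) + (-200) + (-74) + (-93) = -898
Area = |Σ|/2 = 449.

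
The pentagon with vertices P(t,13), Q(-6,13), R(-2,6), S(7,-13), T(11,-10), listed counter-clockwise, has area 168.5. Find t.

3

Write out the shoelace sum; only the two edges meeting at P involve t:
2·Area = [(11·13 − t·(-10)) + (t·13 − (-6)·13)] + 47
       = 23·t + 268 = 337
⇒ t = 3.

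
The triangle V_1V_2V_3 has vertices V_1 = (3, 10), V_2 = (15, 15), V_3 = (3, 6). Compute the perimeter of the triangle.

|V_1V_2| = √((12)² + (5)²) = √169 = 13
|V_2V_3| = √((-12)² + (-9)²) = √225 = 15
|V_3V_1| = √((0)² + (4)²) = √16 = 4
Perimeter = 13 + 15 + 4 = 32.

32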